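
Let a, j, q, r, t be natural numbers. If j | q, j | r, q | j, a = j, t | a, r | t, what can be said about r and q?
r = q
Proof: Because q | j and j | q, q = j. From r | t and t | a, r | a. Since a = j, r | j. Because j | r, j = r. q = j, so q = r. Then r = q.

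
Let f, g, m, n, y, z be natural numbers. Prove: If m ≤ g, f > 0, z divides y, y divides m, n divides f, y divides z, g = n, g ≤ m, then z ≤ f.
y divides z and z divides y, thus y = z. m ≤ g and g ≤ m, thus m = g. Because y divides m, y divides g. From g = n, y divides n. n divides f, so y divides f. Since y = z, z divides f. f > 0, so z ≤ f.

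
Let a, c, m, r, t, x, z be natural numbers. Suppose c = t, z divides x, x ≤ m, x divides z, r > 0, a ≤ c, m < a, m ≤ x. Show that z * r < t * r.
m ≤ x and x ≤ m, so m = x. x divides z and z divides x, hence x = z. m = x, so m = z. c = t and a ≤ c, therefore a ≤ t. m < a, so m < t. m = z, so z < t. Combining with r > 0, by multiplying by a positive, z * r < t * r.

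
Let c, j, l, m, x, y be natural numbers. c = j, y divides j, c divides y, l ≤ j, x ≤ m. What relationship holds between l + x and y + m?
l + x ≤ y + m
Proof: Because c = j and c divides y, j divides y. y divides j, so j = y. Since l ≤ j, l ≤ y. Since x ≤ m, l + x ≤ y + m.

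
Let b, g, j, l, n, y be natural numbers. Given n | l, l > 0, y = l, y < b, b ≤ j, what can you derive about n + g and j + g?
n + g < j + g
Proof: n | l and l > 0, thus n ≤ l. From y < b and b ≤ j, y < j. Since y = l, l < j. Since n ≤ l, n < j. Then n + g < j + g.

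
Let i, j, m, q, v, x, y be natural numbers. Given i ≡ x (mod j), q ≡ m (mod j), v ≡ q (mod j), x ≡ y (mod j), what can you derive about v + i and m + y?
v + i ≡ m + y (mod j)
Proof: From v ≡ q (mod j) and q ≡ m (mod j), v ≡ m (mod j). i ≡ x (mod j) and x ≡ y (mod j), therefore i ≡ y (mod j). Combining with v ≡ m (mod j), by adding congruences, v + i ≡ m + y (mod j).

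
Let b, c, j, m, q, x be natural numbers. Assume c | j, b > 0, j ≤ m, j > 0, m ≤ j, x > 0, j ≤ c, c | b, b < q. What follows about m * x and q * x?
m * x < q * x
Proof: Because c | j and j > 0, c ≤ j. j ≤ c, so c = j. j ≤ m and m ≤ j, therefore j = m. Since c = j, c = m. c | b, so m | b. b > 0, so m ≤ b. From b < q, m < q. From x > 0, m * x < q * x.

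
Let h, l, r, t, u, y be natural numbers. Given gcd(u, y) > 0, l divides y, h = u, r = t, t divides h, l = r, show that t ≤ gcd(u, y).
Because h = u and t divides h, t divides u. l = r and r = t, thus l = t. l divides y, so t divides y. t divides u, so t divides gcd(u, y). gcd(u, y) > 0, so t ≤ gcd(u, y).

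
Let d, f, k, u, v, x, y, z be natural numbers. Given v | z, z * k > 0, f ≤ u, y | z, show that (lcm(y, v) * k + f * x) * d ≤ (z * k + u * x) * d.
Because y | z and v | z, lcm(y, v) | z. Then lcm(y, v) * k | z * k. Since z * k > 0, lcm(y, v) * k ≤ z * k. f ≤ u, thus f * x ≤ u * x. Since lcm(y, v) * k ≤ z * k, lcm(y, v) * k + f * x ≤ z * k + u * x. Then (lcm(y, v) * k + f * x) * d ≤ (z * k + u * x) * d.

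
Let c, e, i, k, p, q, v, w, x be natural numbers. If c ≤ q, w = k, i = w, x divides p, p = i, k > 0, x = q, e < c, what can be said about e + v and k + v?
e + v < k + v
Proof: e < c and c ≤ q, hence e < q. i = w and w = k, so i = k. Because p = i, p = k. Because x = q and x divides p, q divides p. p = k, so q divides k. Since k > 0, q ≤ k. Since e < q, e < k. Then e + v < k + v.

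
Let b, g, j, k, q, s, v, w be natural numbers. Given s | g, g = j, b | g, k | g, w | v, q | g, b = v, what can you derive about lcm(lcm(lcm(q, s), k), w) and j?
lcm(lcm(lcm(q, s), k), w) | j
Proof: q | g and s | g, thus lcm(q, s) | g. k | g, so lcm(lcm(q, s), k) | g. Because b = v and b | g, v | g. w | v, so w | g. lcm(lcm(q, s), k) | g, so lcm(lcm(lcm(q, s), k), w) | g. Since g = j, lcm(lcm(lcm(q, s), k), w) | j.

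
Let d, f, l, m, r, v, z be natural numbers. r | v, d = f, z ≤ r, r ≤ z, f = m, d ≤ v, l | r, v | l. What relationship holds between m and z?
m ≤ z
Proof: From v | l and l | r, v | r. r | v, so v = r. r ≤ z and z ≤ r, therefore r = z. v = r, so v = z. From d = f and f = m, d = m. Since d ≤ v, m ≤ v. v = z, so m ≤ z.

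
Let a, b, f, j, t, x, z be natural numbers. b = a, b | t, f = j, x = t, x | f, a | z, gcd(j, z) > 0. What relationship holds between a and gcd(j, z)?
a ≤ gcd(j, z)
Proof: From b = a and b | t, a | t. x = t and x | f, so t | f. Since f = j, t | j. Since a | t, a | j. a | z, so a | gcd(j, z). Since gcd(j, z) > 0, a ≤ gcd(j, z).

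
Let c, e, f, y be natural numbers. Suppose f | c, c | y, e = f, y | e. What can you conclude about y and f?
y = f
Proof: Because e = f and y | e, y | f. From f | c and c | y, f | y. Since y | f, y = f.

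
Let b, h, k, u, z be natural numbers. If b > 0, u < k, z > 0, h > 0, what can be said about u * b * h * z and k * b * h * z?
u * b * h * z < k * b * h * z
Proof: u < k and b > 0, thus u * b < k * b. h > 0, so u * b * h < k * b * h. From z > 0, u * b * h * z < k * b * h * z.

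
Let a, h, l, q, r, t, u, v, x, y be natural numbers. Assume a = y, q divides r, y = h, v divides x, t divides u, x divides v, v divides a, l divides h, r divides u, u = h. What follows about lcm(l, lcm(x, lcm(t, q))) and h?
lcm(l, lcm(x, lcm(t, q))) divides h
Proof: v divides x and x divides v, hence v = x. a = y and y = h, thus a = h. v divides a, so v divides h. v = x, so x divides h. q divides r and r divides u, hence q divides u. Since t divides u, lcm(t, q) divides u. u = h, so lcm(t, q) divides h. Since x divides h, lcm(x, lcm(t, q)) divides h. l divides h, so lcm(l, lcm(x, lcm(t, q))) divides h.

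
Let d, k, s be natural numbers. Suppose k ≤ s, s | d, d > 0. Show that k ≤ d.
Since s | d and d > 0, s ≤ d. k ≤ s, so k ≤ d.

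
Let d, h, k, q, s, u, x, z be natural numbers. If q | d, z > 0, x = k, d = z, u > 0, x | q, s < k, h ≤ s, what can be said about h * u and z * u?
h * u < z * u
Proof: x | q and q | d, thus x | d. Because d = z, x | z. Since x = k, k | z. z > 0, so k ≤ z. s < k, so s < z. Since h ≤ s, h < z. Since u > 0, h * u < z * u.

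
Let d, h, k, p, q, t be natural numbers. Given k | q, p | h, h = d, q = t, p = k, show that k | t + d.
Since q = t and k | q, k | t. p = k and p | h, therefore k | h. Since h = d, k | d. Since k | t, k | t + d.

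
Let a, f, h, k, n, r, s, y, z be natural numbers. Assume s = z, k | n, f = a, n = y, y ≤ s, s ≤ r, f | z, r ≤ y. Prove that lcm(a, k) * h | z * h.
f = a and f | z, hence a | z. s ≤ r and r ≤ y, thus s ≤ y. Since y ≤ s, y = s. Since s = z, y = z. n = y and k | n, so k | y. y = z, so k | z. Since a | z, lcm(a, k) | z. Then lcm(a, k) * h | z * h.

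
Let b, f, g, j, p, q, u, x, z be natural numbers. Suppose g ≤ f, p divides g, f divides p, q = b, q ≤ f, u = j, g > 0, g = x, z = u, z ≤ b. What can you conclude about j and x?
j ≤ x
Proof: f divides p and p divides g, so f divides g. g > 0, so f ≤ g. g ≤ f, so f = g. Since g = x, f = x. z = u and u = j, thus z = j. q = b and q ≤ f, so b ≤ f. Since z ≤ b, z ≤ f. Because z = j, j ≤ f. From f = x, j ≤ x.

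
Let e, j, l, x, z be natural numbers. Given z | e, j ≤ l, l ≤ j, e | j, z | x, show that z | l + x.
From j ≤ l and l ≤ j, j = l. Since e | j, e | l. z | e, so z | l. z | x, so z | l + x.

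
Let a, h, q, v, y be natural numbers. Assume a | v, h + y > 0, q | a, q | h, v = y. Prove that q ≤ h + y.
Because q | a and a | v, q | v. v = y, so q | y. q | h, so q | h + y. From h + y > 0, q ≤ h + y.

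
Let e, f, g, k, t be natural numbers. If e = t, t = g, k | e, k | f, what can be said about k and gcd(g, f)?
k | gcd(g, f)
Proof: Since e = t and t = g, e = g. Since k | e, k | g. Since k | f, k | gcd(g, f).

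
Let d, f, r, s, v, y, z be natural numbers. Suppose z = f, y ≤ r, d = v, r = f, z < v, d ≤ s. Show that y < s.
r = f and y ≤ r, so y ≤ f. z = f and z < v, hence f < v. Since y ≤ f, y < v. d = v and d ≤ s, so v ≤ s. Since y < v, y < s.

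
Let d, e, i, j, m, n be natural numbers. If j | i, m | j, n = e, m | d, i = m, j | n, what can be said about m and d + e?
m | d + e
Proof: i = m and j | i, therefore j | m. m | j, so j = m. n = e and j | n, so j | e. j = m, so m | e. From m | d, m | d + e.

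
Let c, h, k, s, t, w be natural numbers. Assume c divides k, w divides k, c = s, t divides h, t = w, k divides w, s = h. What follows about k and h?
k = h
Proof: From w divides k and k divides w, w = k. t = w, so t = k. Since t divides h, k divides h. c = s and s = h, thus c = h. c divides k, so h divides k. Since k divides h, k = h.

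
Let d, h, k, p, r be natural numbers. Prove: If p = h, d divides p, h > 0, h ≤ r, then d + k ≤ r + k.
p = h and d divides p, thus d divides h. h > 0, so d ≤ h. Since h ≤ r, d ≤ r. Then d + k ≤ r + k.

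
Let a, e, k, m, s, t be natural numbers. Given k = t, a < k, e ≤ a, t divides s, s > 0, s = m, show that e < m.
k = t and a < k, thus a < t. e ≤ a, so e < t. t divides s and s > 0, thus t ≤ s. Since e < t, e < s. s = m, so e < m.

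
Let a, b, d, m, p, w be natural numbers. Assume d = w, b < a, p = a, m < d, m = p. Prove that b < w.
m = p and p = a, so m = a. Since m < d, a < d. d = w, so a < w. b < a, so b < w.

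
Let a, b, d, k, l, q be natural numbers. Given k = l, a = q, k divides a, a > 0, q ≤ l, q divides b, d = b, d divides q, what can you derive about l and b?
l = b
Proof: k divides a and a > 0, hence k ≤ a. Because a = q, k ≤ q. Since k = l, l ≤ q. Since q ≤ l, l = q. d = b and d divides q, hence b divides q. Since q divides b, q = b. l = q, so l = b.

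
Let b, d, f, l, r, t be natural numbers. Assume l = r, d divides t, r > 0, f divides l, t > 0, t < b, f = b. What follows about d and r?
d < r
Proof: d divides t and t > 0, thus d ≤ t. Since t < b, d < b. From f = b and f divides l, b divides l. Since l = r, b divides r. r > 0, so b ≤ r. From d < b, d < r.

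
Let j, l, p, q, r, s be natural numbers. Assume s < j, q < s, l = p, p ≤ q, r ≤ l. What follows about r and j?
r < j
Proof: From l = p and r ≤ l, r ≤ p. Since p ≤ q and q < s, p < s. Since s < j, p < j. r ≤ p, so r < j.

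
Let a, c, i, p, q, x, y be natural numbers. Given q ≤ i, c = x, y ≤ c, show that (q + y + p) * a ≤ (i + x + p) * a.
c = x and y ≤ c, hence y ≤ x. q ≤ i, so q + y ≤ i + x. Then q + y + p ≤ i + x + p. By multiplying by a non-negative, (q + y + p) * a ≤ (i + x + p) * a.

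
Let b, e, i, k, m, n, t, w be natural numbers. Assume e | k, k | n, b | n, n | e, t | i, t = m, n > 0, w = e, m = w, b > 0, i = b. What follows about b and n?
b = n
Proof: From b | n and n > 0, b ≤ n. Since e | k and k | n, e | n. Since n | e, e = n. w = e, so w = n. Since t = m and m = w, t = w. t | i, so w | i. w = n, so n | i. Since i = b, n | b. b > 0, so n ≤ b. b ≤ n, so b = n.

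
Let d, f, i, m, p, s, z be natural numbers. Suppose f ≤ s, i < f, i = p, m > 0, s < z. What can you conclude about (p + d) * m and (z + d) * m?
(p + d) * m < (z + d) * m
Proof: Since f ≤ s and s < z, f < z. From i < f, i < z. i = p, so p < z. Then p + d < z + d. m > 0, so (p + d) * m < (z + d) * m.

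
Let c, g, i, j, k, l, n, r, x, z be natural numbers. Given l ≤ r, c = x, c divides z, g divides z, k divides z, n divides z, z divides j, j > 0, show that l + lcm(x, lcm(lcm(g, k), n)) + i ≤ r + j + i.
Since c = x and c divides z, x divides z. g divides z and k divides z, therefore lcm(g, k) divides z. n divides z, so lcm(lcm(g, k), n) divides z. Because x divides z, lcm(x, lcm(lcm(g, k), n)) divides z. From z divides j, lcm(x, lcm(lcm(g, k), n)) divides j. j > 0, so lcm(x, lcm(lcm(g, k), n)) ≤ j. l ≤ r, so l + lcm(x, lcm(lcm(g, k), n)) ≤ r + j. Then l + lcm(x, lcm(lcm(g, k), n)) + i ≤ r + j + i.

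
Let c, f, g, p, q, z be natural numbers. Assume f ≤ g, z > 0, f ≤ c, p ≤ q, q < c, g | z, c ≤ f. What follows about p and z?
p < z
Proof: Because p ≤ q and q < c, p < c. f ≤ c and c ≤ f, hence f = c. g | z and z > 0, hence g ≤ z. Since f ≤ g, f ≤ z. Since f = c, c ≤ z. p < c, so p < z.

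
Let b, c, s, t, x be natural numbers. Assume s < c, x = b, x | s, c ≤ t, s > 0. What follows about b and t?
b < t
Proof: x | s and s > 0, thus x ≤ s. Since x = b, b ≤ s. s < c and c ≤ t, hence s < t. Since b ≤ s, b < t.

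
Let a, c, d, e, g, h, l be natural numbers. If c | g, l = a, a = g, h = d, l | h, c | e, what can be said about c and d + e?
c | d + e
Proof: l = a and a = g, hence l = g. From h = d and l | h, l | d. Because l = g, g | d. Because c | g, c | d. c | e, so c | d + e.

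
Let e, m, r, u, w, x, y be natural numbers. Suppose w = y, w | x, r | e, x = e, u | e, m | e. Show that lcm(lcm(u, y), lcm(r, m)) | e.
x = e and w | x, therefore w | e. w = y, so y | e. Since u | e, lcm(u, y) | e. r | e and m | e, thus lcm(r, m) | e. lcm(u, y) | e, so lcm(lcm(u, y), lcm(r, m)) | e.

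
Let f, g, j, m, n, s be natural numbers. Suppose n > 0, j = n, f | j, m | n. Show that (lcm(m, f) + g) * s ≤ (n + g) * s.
Because j = n and f | j, f | n. Since m | n, lcm(m, f) | n. Since n > 0, lcm(m, f) ≤ n. Then lcm(m, f) + g ≤ n + g. Then (lcm(m, f) + g) * s ≤ (n + g) * s.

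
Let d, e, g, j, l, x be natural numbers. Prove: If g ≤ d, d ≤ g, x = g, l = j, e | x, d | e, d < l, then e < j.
Since g ≤ d and d ≤ g, g = d. x = g and e | x, therefore e | g. Since g = d, e | d. d | e, so d = e. Because l = j and d < l, d < j. d = e, so e < j.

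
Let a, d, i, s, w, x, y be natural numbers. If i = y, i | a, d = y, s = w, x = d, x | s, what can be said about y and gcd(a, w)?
y | gcd(a, w)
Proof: Because i = y and i | a, y | a. x = d and x | s, hence d | s. Since s = w, d | w. d = y, so y | w. From y | a, y | gcd(a, w).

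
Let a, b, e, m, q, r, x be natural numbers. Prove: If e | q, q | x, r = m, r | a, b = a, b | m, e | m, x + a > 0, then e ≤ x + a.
e | q and q | x, therefore e | x. r = m and r | a, thus m | a. From b = a and b | m, a | m. Since m | a, m = a. From e | m, e | a. From e | x, e | x + a. x + a > 0, so e ≤ x + a.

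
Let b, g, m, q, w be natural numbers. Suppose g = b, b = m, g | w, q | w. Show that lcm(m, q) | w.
From g = b and g | w, b | w. b = m, so m | w. Since q | w, lcm(m, q) | w.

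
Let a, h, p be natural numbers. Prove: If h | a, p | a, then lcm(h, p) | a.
h | a and p | a. Because lcm divides any common multiple, lcm(h, p) | a.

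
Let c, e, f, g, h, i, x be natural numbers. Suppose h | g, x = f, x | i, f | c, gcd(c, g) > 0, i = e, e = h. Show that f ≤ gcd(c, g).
From i = e and e = h, i = h. x | i, so x | h. x = f, so f | h. Since h | g, f | g. Since f | c, f | gcd(c, g). From gcd(c, g) > 0, f ≤ gcd(c, g).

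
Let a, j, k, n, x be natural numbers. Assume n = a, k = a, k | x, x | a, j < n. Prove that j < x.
From k = a and k | x, a | x. x | a, so a = x. Since n = a, n = x. Since j < n, j < x.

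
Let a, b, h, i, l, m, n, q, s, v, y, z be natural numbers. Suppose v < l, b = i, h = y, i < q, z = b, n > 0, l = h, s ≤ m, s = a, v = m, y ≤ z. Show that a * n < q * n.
s = a and s ≤ m, therefore a ≤ m. From l = h and v < l, v < h. v = m, so m < h. h = y, so m < y. Since a ≤ m, a < y. z = b and y ≤ z, hence y ≤ b. b = i, so y ≤ i. Since a < y, a < i. i < q, so a < q. Combining with n > 0, by multiplying by a positive, a * n < q * n.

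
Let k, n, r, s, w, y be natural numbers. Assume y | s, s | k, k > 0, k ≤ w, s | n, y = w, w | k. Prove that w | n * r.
w | k and k > 0, thus w ≤ k. k ≤ w, so k = w. s | k, so s | w. y = w and y | s, thus w | s. s | w, so s = w. Since s | n, w | n. Then w | n * r.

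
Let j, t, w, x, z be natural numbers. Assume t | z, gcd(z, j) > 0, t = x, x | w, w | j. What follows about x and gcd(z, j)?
x ≤ gcd(z, j)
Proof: Since t = x and t | z, x | z. x | w and w | j, thus x | j. Since x | z, x | gcd(z, j). Since gcd(z, j) > 0, x ≤ gcd(z, j).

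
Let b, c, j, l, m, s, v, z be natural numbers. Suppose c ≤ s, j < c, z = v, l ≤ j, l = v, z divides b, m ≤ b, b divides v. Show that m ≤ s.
Because z = v and z divides b, v divides b. b divides v, so v = b. From l ≤ j and j < c, l < c. Since l = v, v < c. Since v = b, b < c. m ≤ b, so m < c. Since c ≤ s, m < s. Then m ≤ s.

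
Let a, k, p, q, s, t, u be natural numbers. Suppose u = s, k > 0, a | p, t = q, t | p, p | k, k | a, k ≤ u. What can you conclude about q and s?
q ≤ s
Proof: From k | a and a | p, k | p. p | k, so p = k. Since t | p, t | k. Since k > 0, t ≤ k. Since t = q, q ≤ k. Because u = s and k ≤ u, k ≤ s. q ≤ k, so q ≤ s.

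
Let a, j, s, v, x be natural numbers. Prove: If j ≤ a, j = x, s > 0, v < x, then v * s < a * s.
From j = x and j ≤ a, x ≤ a. v < x, so v < a. Because s > 0, v * s < a * s.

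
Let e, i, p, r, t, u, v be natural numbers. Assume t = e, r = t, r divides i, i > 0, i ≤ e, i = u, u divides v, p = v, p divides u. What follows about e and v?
e = v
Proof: r = t and r divides i, therefore t divides i. t = e, so e divides i. Because i > 0, e ≤ i. i ≤ e, so e = i. Since i = u, e = u. Because p = v and p divides u, v divides u. u divides v, so u = v. From e = u, e = v.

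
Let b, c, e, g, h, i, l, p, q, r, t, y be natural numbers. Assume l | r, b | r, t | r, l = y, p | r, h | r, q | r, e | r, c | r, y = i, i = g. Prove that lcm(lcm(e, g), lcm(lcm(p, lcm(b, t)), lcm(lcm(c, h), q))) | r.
From y = i and i = g, y = g. l = y and l | r, hence y | r. y = g, so g | r. From e | r, lcm(e, g) | r. Because b | r and t | r, lcm(b, t) | r. From p | r, lcm(p, lcm(b, t)) | r. Since c | r and h | r, lcm(c, h) | r. Since q | r, lcm(lcm(c, h), q) | r. Since lcm(p, lcm(b, t)) | r, lcm(lcm(p, lcm(b, t)), lcm(lcm(c, h), q)) | r. From lcm(e, g) | r, lcm(lcm(e, g), lcm(lcm(p, lcm(b, t)), lcm(lcm(c, h), q))) | r.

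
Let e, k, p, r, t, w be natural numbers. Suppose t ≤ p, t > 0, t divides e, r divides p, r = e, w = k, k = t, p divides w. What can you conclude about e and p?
e = p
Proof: r = e and r divides p, therefore e divides p. Since w = k and k = t, w = t. p divides w, so p divides t. t > 0, so p ≤ t. t ≤ p, so t = p. t divides e, so p divides e. From e divides p, e = p.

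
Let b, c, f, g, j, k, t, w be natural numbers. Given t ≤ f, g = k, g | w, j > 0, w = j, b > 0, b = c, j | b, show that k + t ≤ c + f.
w = j and g | w, thus g | j. j > 0, so g ≤ j. g = k, so k ≤ j. Since j | b and b > 0, j ≤ b. Since b = c, j ≤ c. Since k ≤ j, k ≤ c. Since t ≤ f, k + t ≤ c + f.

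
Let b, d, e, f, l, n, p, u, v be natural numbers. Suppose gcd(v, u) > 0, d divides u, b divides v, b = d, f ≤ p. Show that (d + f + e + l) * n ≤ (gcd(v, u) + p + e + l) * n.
Because b = d and b divides v, d divides v. Since d divides u, d divides gcd(v, u). Since gcd(v, u) > 0, d ≤ gcd(v, u). f ≤ p, so d + f ≤ gcd(v, u) + p. Then d + f + e ≤ gcd(v, u) + p + e. Then d + f + e + l ≤ gcd(v, u) + p + e + l. By multiplying by a non-negative, (d + f + e + l) * n ≤ (gcd(v, u) + p + e + l) * n.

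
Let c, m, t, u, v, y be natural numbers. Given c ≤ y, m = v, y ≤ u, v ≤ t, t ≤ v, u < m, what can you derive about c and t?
c < t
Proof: v ≤ t and t ≤ v, so v = t. Because m = v, m = t. c ≤ y and y ≤ u, therefore c ≤ u. Since u < m, c < m. Since m = t, c < t.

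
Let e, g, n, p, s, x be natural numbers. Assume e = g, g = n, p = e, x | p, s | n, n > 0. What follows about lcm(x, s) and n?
lcm(x, s) ≤ n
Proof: Since e = g and g = n, e = n. p = e and x | p, hence x | e. Since e = n, x | n. Since s | n, lcm(x, s) | n. n > 0, so lcm(x, s) ≤ n.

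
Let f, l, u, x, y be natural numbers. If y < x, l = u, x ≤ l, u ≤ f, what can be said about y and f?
y < f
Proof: Since l = u and x ≤ l, x ≤ u. y < x, so y < u. Since u ≤ f, y < f.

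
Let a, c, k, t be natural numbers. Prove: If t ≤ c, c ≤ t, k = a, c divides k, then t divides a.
c ≤ t and t ≤ c, therefore c = t. k = a and c divides k, so c divides a. Since c = t, t divides a.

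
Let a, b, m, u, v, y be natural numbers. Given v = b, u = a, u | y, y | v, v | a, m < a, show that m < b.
u = a and u | y, hence a | y. From y | v, a | v. v | a, so a = v. Since m < a, m < v. From v = b, m < b.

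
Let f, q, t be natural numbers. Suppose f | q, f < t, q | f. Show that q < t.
f | q and q | f, therefore f = q. Because f < t, q < t.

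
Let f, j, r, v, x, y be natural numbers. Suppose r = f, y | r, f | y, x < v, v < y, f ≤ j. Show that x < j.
Since r = f and y | r, y | f. Since f | y, y = f. Because x < v and v < y, x < y. Since y = f, x < f. f ≤ j, so x < j.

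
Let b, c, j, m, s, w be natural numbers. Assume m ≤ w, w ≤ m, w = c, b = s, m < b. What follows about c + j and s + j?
c + j < s + j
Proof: m ≤ w and w ≤ m, therefore m = w. From w = c, m = c. Because b = s and m < b, m < s. m = c, so c < s. Then c + j < s + j.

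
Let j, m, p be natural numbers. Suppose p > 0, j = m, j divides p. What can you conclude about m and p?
m ≤ p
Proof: j = m and j divides p, so m divides p. Since p > 0, m ≤ p.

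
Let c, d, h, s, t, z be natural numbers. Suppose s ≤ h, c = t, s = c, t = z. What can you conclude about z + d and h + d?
z + d ≤ h + d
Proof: s = c and c = t, so s = t. Since t = z, s = z. s ≤ h, so z ≤ h. Then z + d ≤ h + d.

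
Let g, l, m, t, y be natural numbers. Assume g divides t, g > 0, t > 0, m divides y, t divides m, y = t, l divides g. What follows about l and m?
l ≤ m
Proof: l divides g and g > 0, therefore l ≤ g. y = t and m divides y, hence m divides t. t divides m, so t = m. g divides t and t > 0, thus g ≤ t. t = m, so g ≤ m. Since l ≤ g, l ≤ m.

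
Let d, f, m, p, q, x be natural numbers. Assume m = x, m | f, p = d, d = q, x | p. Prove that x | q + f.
From p = d and d = q, p = q. Since x | p, x | q. Since m = x and m | f, x | f. Since x | q, x | q + f.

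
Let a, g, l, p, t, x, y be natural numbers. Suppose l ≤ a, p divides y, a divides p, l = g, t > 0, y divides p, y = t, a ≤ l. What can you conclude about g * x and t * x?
g * x ≤ t * x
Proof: Because p divides y and y divides p, p = y. Since y = t, p = t. a ≤ l and l ≤ a, so a = l. a divides p, so l divides p. p = t, so l divides t. Since t > 0, l ≤ t. Since l = g, g ≤ t. By multiplying by a non-negative, g * x ≤ t * x.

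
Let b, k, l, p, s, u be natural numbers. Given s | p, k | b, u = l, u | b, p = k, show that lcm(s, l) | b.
From p = k and s | p, s | k. Since k | b, s | b. Because u = l and u | b, l | b. Since s | b, lcm(s, l) | b.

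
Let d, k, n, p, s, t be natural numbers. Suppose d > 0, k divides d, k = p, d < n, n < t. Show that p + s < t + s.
k divides d and d > 0, so k ≤ d. Since k = p, p ≤ d. d < n, so p < n. n < t, so p < t. Then p + s < t + s.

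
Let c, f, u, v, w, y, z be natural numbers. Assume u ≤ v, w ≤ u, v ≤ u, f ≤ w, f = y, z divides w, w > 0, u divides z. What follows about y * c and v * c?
y * c ≤ v * c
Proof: Since u divides z and z divides w, u divides w. w > 0, so u ≤ w. w ≤ u, so w = u. u ≤ v and v ≤ u, therefore u = v. w = u, so w = v. From f = y and f ≤ w, y ≤ w. w = v, so y ≤ v. By multiplying by a non-negative, y * c ≤ v * c.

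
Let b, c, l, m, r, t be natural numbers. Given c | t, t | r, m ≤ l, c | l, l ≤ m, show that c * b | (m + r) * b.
l ≤ m and m ≤ l, hence l = m. Since c | l, c | m. c | t and t | r, hence c | r. Because c | m, c | m + r. Then c * b | (m + r) * b.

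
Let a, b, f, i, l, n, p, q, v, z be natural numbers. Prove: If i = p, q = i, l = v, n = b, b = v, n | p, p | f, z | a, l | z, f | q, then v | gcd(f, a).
Because q = i and i = p, q = p. Since f | q, f | p. Since p | f, p = f. n = b and n | p, therefore b | p. b = v, so v | p. From p = f, v | f. l = v and l | z, so v | z. From z | a, v | a. Because v | f, v | gcd(f, a).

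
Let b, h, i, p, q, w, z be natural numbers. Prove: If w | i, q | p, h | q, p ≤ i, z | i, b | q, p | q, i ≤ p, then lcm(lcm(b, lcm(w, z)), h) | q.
i ≤ p and p ≤ i, hence i = p. Since p | q and q | p, p = q. Since i = p, i = q. w | i and z | i, thus lcm(w, z) | i. Since i = q, lcm(w, z) | q. Because b | q, lcm(b, lcm(w, z)) | q. h | q, so lcm(lcm(b, lcm(w, z)), h) | q.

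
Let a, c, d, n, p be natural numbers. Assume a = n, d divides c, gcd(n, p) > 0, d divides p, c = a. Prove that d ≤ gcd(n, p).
c = a and d divides c, hence d divides a. a = n, so d divides n. Because d divides p, d divides gcd(n, p). Since gcd(n, p) > 0, d ≤ gcd(n, p).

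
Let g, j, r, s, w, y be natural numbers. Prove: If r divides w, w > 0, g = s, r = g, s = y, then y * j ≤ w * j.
Since g = s and s = y, g = y. r = g and r divides w, hence g divides w. Since w > 0, g ≤ w. Since g = y, y ≤ w. By multiplying by a non-negative, y * j ≤ w * j.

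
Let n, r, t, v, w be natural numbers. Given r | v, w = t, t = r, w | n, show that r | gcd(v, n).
w = t and t = r, thus w = r. w | n, so r | n. From r | v, r | gcd(v, n).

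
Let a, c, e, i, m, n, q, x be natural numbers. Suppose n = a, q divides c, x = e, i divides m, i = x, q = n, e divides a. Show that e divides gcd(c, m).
q = n and n = a, so q = a. Since q divides c, a divides c. Since e divides a, e divides c. Because i = x and i divides m, x divides m. x = e, so e divides m. e divides c, so e divides gcd(c, m).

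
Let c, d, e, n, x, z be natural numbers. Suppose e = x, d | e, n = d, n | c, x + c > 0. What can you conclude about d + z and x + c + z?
d + z ≤ x + c + z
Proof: e = x and d | e, thus d | x. Since n = d and n | c, d | c. Since d | x, d | x + c. x + c > 0, so d ≤ x + c. Then d + z ≤ x + c + z.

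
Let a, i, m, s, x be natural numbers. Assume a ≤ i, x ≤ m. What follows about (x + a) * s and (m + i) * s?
(x + a) * s ≤ (m + i) * s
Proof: Since x ≤ m and a ≤ i, x + a ≤ m + i. By multiplying by a non-negative, (x + a) * s ≤ (m + i) * s.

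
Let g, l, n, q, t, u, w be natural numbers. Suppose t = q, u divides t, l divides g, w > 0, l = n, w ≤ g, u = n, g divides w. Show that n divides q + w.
From t = q and u divides t, u divides q. u = n, so n divides q. g divides w and w > 0, thus g ≤ w. w ≤ g, so g = w. Because l = n and l divides g, n divides g. g = w, so n divides w. n divides q, so n divides q + w.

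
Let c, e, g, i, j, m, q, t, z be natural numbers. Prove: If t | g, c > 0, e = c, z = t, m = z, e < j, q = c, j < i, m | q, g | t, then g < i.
t | g and g | t, hence t = g. From z = t, z = g. Because m = z and m | q, z | q. Since q = c, z | c. c > 0, so z ≤ c. z = g, so g ≤ c. Because e < j and j < i, e < i. e = c, so c < i. g ≤ c, so g < i.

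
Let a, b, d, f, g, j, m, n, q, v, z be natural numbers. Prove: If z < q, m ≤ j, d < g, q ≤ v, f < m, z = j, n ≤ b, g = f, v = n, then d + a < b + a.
Because g = f and d < g, d < f. Since f < m, d < m. z < q and q ≤ v, hence z < v. Since z = j, j < v. Since m ≤ j, m < v. v = n, so m < n. Since d < m, d < n. Since n ≤ b, d < b. Then d + a < b + a.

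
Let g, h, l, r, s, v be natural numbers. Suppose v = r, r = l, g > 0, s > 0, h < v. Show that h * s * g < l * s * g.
v = r and h < v, therefore h < r. Since r = l, h < l. From s > 0, by multiplying by a positive, h * s < l * s. From g > 0, by multiplying by a positive, h * s * g < l * s * g.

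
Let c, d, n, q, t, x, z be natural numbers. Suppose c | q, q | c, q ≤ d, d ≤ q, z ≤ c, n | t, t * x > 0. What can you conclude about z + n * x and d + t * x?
z + n * x ≤ d + t * x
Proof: c | q and q | c, thus c = q. q ≤ d and d ≤ q, so q = d. c = q, so c = d. Since z ≤ c, z ≤ d. n | t, hence n * x | t * x. Since t * x > 0, n * x ≤ t * x. Because z ≤ d, z + n * x ≤ d + t * x.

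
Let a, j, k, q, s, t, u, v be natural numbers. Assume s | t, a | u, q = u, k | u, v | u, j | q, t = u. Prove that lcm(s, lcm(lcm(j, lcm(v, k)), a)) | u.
From t = u and s | t, s | u. q = u and j | q, therefore j | u. v | u and k | u, hence lcm(v, k) | u. Since j | u, lcm(j, lcm(v, k)) | u. a | u, so lcm(lcm(j, lcm(v, k)), a) | u. Since s | u, lcm(s, lcm(lcm(j, lcm(v, k)), a)) | u.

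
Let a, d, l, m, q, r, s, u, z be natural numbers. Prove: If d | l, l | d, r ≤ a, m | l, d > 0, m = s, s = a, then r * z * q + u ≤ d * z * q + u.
m = s and s = a, thus m = a. l | d and d | l, therefore l = d. Since m | l, m | d. d > 0, so m ≤ d. Since m = a, a ≤ d. r ≤ a, so r ≤ d. Then r * z ≤ d * z. Then r * z * q ≤ d * z * q. Then r * z * q + u ≤ d * z * q + u.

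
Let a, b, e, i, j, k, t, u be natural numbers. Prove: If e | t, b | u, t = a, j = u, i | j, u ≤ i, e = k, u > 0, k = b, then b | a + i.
e = k and k = b, so e = b. From t = a and e | t, e | a. e = b, so b | a. j = u and i | j, thus i | u. u > 0, so i ≤ u. u ≤ i, so u = i. Since b | u, b | i. b | a, so b | a + i.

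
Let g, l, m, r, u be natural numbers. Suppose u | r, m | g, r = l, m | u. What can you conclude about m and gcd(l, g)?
m | gcd(l, g)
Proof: Since r = l and u | r, u | l. From m | u, m | l. m | g, so m | gcd(l, g).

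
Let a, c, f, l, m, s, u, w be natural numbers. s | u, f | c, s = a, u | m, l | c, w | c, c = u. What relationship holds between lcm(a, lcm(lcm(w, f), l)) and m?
lcm(a, lcm(lcm(w, f), l)) | m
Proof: s = a and s | u, hence a | u. w | c and f | c, hence lcm(w, f) | c. l | c, so lcm(lcm(w, f), l) | c. c = u, so lcm(lcm(w, f), l) | u. a | u, so lcm(a, lcm(lcm(w, f), l)) | u. Since u | m, lcm(a, lcm(lcm(w, f), l)) | m.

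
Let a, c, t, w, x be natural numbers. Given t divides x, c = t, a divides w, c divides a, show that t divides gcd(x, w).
Since c = t and c divides a, t divides a. Since a divides w, t divides w. t divides x, so t divides gcd(x, w).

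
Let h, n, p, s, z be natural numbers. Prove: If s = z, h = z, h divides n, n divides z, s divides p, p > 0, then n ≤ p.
Because h = z and h divides n, z divides n. Since n divides z, z = n. From s = z, s = n. Since s divides p and p > 0, s ≤ p. Since s = n, n ≤ p.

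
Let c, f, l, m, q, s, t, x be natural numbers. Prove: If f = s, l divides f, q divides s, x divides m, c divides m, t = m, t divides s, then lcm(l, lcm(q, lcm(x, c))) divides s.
f = s and l divides f, thus l divides s. Because x divides m and c divides m, lcm(x, c) divides m. t = m and t divides s, so m divides s. Because lcm(x, c) divides m, lcm(x, c) divides s. q divides s, so lcm(q, lcm(x, c)) divides s. l divides s, so lcm(l, lcm(q, lcm(x, c))) divides s.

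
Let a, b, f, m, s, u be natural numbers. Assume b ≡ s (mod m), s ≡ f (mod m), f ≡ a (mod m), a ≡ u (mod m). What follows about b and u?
b ≡ u (mod m)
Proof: Because b ≡ s (mod m) and s ≡ f (mod m), b ≡ f (mod m). f ≡ a (mod m), so b ≡ a (mod m). Since a ≡ u (mod m), b ≡ u (mod m).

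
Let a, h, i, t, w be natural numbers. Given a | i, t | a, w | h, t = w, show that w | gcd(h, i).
t | a and a | i, so t | i. Because t = w, w | i. w | h, so w | gcd(h, i).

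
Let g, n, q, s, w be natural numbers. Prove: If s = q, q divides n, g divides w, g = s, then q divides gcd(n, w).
g = s and s = q, therefore g = q. Since g divides w, q divides w. q divides n, so q divides gcd(n, w).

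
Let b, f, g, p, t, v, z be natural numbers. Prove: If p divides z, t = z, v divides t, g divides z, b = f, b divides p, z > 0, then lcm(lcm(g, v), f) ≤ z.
Because t = z and v divides t, v divides z. From g divides z, lcm(g, v) divides z. From b divides p and p divides z, b divides z. b = f, so f divides z. lcm(g, v) divides z, so lcm(lcm(g, v), f) divides z. z > 0, so lcm(lcm(g, v), f) ≤ z.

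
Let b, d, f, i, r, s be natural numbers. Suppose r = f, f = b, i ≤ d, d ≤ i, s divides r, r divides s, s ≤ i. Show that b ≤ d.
Since r = f and f = b, r = b. Since i ≤ d and d ≤ i, i = d. s divides r and r divides s, thus s = r. Because s ≤ i, r ≤ i. i = d, so r ≤ d. Since r = b, b ≤ d.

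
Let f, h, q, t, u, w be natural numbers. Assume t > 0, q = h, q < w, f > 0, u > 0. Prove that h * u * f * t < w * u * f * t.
q = h and q < w, hence h < w. Because u > 0, h * u < w * u. f > 0, so h * u * f < w * u * f. Since t > 0, h * u * f * t < w * u * f * t.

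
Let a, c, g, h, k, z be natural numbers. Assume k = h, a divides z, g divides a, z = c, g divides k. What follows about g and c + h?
g divides c + h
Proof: Since z = c and a divides z, a divides c. g divides a, so g divides c. From k = h and g divides k, g divides h. Since g divides c, g divides c + h.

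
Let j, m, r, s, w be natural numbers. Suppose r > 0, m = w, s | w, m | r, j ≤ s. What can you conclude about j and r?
j ≤ r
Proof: m = w and m | r, therefore w | r. s | w, so s | r. r > 0, so s ≤ r. j ≤ s, so j ≤ r.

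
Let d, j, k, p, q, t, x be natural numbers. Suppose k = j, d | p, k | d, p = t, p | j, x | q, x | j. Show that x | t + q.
k | d and d | p, therefore k | p. Since k = j, j | p. p | j, so j = p. From p = t, j = t. Since x | j, x | t. x | q, so x | t + q.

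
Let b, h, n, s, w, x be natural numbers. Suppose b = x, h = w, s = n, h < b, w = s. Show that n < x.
h = w and w = s, therefore h = s. s = n, so h = n. From b = x and h < b, h < x. Since h = n, n < x.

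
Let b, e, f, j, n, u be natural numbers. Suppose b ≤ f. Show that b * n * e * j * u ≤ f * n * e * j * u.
b ≤ f, hence b * n ≤ f * n. Then b * n * e ≤ f * n * e. Then b * n * e * j ≤ f * n * e * j. Then b * n * e * j * u ≤ f * n * e * j * u.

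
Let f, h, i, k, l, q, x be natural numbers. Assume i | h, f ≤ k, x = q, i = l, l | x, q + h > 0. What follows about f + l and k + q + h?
f + l ≤ k + q + h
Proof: x = q and l | x, thus l | q. From i = l and i | h, l | h. l | q, so l | q + h. Because q + h > 0, l ≤ q + h. Since f ≤ k, f + l ≤ k + q + h.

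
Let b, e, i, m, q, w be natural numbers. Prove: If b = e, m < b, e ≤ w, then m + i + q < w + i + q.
b = e and m < b, so m < e. Since e ≤ w, m < w. Then m + i < w + i. Then m + i + q < w + i + q.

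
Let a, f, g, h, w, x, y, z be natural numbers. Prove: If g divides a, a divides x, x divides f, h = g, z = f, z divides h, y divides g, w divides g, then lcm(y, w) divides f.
Because g divides a and a divides x, g divides x. Since x divides f, g divides f. z = f and z divides h, thus f divides h. Since h = g, f divides g. g divides f, so g = f. Since y divides g and w divides g, lcm(y, w) divides g. Since g = f, lcm(y, w) divides f.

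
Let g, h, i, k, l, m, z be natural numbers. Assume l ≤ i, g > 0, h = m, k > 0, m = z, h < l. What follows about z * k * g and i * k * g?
z * k * g < i * k * g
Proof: h = m and m = z, hence h = z. Since h < l, z < l. Since l ≤ i, z < i. Since k > 0, by multiplying by a positive, z * k < i * k. Using g > 0, by multiplying by a positive, z * k * g < i * k * g.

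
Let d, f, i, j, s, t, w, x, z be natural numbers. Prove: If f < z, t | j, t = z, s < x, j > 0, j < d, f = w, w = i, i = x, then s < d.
From f = w and w = i, f = i. Since i = x, f = x. Because f < z, x < z. s < x, so s < z. t | j and j > 0, thus t ≤ j. Since t = z, z ≤ j. Since j < d, z < d. s < z, so s < d.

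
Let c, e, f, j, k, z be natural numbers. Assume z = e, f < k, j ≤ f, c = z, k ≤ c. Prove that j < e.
Because c = z and z = e, c = e. f < k and k ≤ c, thus f < c. j ≤ f, so j < c. c = e, so j < e.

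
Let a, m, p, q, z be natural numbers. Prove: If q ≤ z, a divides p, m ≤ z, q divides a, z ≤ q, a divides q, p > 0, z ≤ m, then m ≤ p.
a divides q and q divides a, thus a = q. From q ≤ z and z ≤ q, q = z. Since a = q, a = z. Since z ≤ m and m ≤ z, z = m. a = z, so a = m. Because a divides p and p > 0, a ≤ p. a = m, so m ≤ p.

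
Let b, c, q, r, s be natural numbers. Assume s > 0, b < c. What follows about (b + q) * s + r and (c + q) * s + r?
(b + q) * s + r < (c + q) * s + r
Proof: From b < c, b + q < c + q. Combining with s > 0, by multiplying by a positive, (b + q) * s < (c + q) * s. Then (b + q) * s + r < (c + q) * s + r.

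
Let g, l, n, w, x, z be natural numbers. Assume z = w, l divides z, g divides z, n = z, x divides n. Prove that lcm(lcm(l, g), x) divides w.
l divides z and g divides z, so lcm(l, g) divides z. Because n = z and x divides n, x divides z. Since lcm(l, g) divides z, lcm(lcm(l, g), x) divides z. Since z = w, lcm(lcm(l, g), x) divides w.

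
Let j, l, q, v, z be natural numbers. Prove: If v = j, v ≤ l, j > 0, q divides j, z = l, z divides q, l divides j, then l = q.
z = l and z divides q, hence l divides q. v = j and v ≤ l, hence j ≤ l. l divides j and j > 0, thus l ≤ j. j ≤ l, so j = l. q divides j, so q divides l. l divides q, so l = q.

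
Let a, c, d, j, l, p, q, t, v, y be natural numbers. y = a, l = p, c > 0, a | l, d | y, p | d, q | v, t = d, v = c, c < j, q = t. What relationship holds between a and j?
a < j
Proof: y = a and d | y, thus d | a. Because l = p and a | l, a | p. p | d, so a | d. d | a, so d = a. Since q = t and q | v, t | v. Because t = d, d | v. Since v = c, d | c. d = a, so a | c. Since c > 0, a ≤ c. Since c < j, a < j.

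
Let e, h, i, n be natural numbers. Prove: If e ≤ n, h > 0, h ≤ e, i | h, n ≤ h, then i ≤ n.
Because h ≤ e and e ≤ n, h ≤ n. Since n ≤ h, h = n. Since i | h and h > 0, i ≤ h. h = n, so i ≤ n.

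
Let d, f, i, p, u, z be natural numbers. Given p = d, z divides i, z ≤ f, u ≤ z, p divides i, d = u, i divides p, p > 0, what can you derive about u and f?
u ≤ f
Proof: p = d and d = u, so p = u. i divides p and p divides i, thus i = p. Since z divides i, z divides p. p > 0, so z ≤ p. Since p = u, z ≤ u. u ≤ z, so z = u. z ≤ f, so u ≤ f.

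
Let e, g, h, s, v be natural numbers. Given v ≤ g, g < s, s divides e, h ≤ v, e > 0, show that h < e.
h ≤ v and v ≤ g, thus h ≤ g. s divides e and e > 0, hence s ≤ e. Since g < s, g < e. Since h ≤ g, h < e.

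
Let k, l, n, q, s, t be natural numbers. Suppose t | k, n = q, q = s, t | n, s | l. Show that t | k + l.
n = q and q = s, hence n = s. t | n, so t | s. Because s | l, t | l. t | k, so t | k + l.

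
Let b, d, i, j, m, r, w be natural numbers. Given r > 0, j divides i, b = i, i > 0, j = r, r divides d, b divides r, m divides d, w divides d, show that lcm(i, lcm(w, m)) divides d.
j = r and j divides i, so r divides i. Since i > 0, r ≤ i. b = i and b divides r, therefore i divides r. Since r > 0, i ≤ r. r ≤ i, so r = i. Since r divides d, i divides d. w divides d and m divides d, hence lcm(w, m) divides d. Since i divides d, lcm(i, lcm(w, m)) divides d.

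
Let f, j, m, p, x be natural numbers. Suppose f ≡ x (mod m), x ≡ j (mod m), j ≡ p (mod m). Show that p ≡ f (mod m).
f ≡ x (mod m) and x ≡ j (mod m), thus f ≡ j (mod m). j ≡ p (mod m), so f ≡ p (mod m). Then p ≡ f (mod m).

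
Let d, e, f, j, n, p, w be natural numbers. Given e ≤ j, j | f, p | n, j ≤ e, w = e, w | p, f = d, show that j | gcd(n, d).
Since e ≤ j and j ≤ e, e = j. From w = e, w = j. Since w | p and p | n, w | n. From w = j, j | n. f = d and j | f, hence j | d. j | n, so j | gcd(n, d).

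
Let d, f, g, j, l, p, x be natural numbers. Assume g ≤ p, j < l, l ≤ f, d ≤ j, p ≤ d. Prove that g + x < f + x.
From p ≤ d and d ≤ j, p ≤ j. Since j < l, p < l. From l ≤ f, p < f. g ≤ p, so g < f. Then g + x < f + x.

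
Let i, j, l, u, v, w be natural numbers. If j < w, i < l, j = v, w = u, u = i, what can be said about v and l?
v < l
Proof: Because w = u and u = i, w = i. Since j < w, j < i. Because j = v, v < i. i < l, so v < l.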